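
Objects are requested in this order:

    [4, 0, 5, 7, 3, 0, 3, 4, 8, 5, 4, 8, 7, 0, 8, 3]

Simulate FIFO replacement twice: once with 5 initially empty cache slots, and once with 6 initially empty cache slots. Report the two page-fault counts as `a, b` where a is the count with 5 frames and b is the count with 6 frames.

8, 6

5 frames: F F F F F . . . F . F . . F . . → 8 faults.
6 frames: F F F F F . . . F . . . . . . . → 6 faults.
6 < 8: adding a frame reduced faults, as is typical.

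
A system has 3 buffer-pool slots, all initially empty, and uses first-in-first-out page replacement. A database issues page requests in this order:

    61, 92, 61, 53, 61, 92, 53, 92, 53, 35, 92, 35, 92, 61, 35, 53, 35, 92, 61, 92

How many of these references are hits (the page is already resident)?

61 → fault, frames (61)
92 → fault, frames (61 92)
61 → hit
53 → fault, frames (61 92 53)
61 → hit
92 → hit
53 → hit
92 → hit
53 → hit
35 → fault, evict 61, frames (92 53 35)
92 → hit
35 → hit
92 → hit
61 → fault, evict 92, frames (53 35 61)
35 → hit
53 → hit
35 → hit
92 → fault, evict 53, frames (35 61 92)
61 → hit
92 → hit
Hits: 14.

14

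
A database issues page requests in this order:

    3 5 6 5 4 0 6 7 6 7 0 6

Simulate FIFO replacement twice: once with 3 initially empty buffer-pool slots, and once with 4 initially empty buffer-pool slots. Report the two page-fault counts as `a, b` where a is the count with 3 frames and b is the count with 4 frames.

7, 6

3 frames: F F F . F F . F F . . . → 7 faults.
4 frames: F F F . F F . F . . . . → 6 faults.
6 < 7: adding a frame reduced faults, as is typical.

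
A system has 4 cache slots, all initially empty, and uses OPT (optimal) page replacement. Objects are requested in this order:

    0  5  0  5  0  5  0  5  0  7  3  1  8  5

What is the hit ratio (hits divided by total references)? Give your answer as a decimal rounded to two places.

0.57

0 -> miss, frames [0]
5 -> miss, frames [0, 5]
0 -> hit
5 -> hit
0 -> hit
5 -> hit
0 -> hit
5 -> hit
0 -> hit
7 -> miss, frames [0, 5, 7]
3 -> miss, frames [0, 5, 7, 3]
1 -> miss, evict 3, frames [0, 5, 7, 1]
8 -> miss, evict 1, frames [0, 5, 7, 8]
5 -> hit
Hits: 8 of 14 references → 8/14 = 0.5714.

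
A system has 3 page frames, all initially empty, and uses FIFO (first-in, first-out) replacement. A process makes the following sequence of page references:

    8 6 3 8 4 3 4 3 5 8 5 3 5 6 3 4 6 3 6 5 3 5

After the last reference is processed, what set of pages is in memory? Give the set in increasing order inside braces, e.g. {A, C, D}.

8: miss, frames (8)
6: miss, frames (8 6)
3: miss, frames (8 6 3)
8: hit
4: miss, evict 8, frames (6 3 4)
3: hit
4: hit
3: hit
5: miss, evict 6, frames (3 4 5)
8: miss, evict 3, frames (4 5 8)
5: hit
3: miss, evict 4, frames (5 8 3)
5: hit
6: miss, evict 5, frames (8 3 6)
3: hit
4: miss, evict 8, frames (3 6 4)
6: hit
3: hit
6: hit
5: miss, evict 3, frames (6 4 5)
3: miss, evict 6, frames (4 5 3)
5: hit

{3, 4, 5}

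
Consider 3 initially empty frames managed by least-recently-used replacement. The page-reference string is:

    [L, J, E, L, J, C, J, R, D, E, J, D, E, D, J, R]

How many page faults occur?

9

L → miss, frames {L}
J → miss, frames {L,J}
E → miss, frames {L,J,E}
L → hit
J → hit
C → miss, evict E, frames {L,J,C}
J → hit
R → miss, evict L, frames {C,J,R}
D → miss, evict C, frames {J,R,D}
E → miss, evict J, frames {R,D,E}
J → miss, evict R, frames {D,E,J}
D → hit
E → hit
D → hit
J → hit
R → miss, evict E, frames {D,J,R}
Page faults: 9.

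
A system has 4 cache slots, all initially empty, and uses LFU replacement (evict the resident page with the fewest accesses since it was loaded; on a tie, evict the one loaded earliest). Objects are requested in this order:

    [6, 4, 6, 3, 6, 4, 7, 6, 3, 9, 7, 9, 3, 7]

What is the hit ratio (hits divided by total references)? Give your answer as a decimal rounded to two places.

0.43

6: fault, frames {6}
4: fault, frames {6,4}
6: hit
3: fault, frames {6,4,3}
6: hit
4: hit
7: fault, frames {6,4,3,7}
6: hit
3: hit
9: fault, evict 7, frames {6,4,3,9}
7: fault, evict 9, frames {6,4,3,7}
9: fault, evict 7, frames {6,4,3,9}
3: hit
7: fault, evict 9, frames {6,4,3,7}
Hits: 6 of 14 references → 6/14 = 0.4286.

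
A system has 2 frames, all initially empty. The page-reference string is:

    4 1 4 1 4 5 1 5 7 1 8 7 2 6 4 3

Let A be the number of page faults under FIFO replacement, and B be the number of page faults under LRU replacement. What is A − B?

-1

Under FIFO: F F . . . F . . F F F F F F F F → 11 faults.
Under LRU: F F . . . F F . F F F F F F F F → 12 faults.
A − B = 11 − 12 = -1.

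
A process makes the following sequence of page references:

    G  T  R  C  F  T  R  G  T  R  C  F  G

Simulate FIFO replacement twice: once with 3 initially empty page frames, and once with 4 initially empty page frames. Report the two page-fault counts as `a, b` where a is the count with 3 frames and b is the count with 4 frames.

10, 11

3 frames: F F F F F F F F . . F F . → 10 faults.
4 frames: F F F F F . . F F F F F F → 11 faults.
11 > 10: adding a frame increased faults — Belady's anomaly.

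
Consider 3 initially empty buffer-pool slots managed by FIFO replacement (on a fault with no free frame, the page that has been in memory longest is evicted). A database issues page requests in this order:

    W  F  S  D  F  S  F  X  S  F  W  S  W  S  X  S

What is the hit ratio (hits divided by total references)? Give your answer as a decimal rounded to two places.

0.44

W → fault, frames {W}
F → fault, frames {W,F}
S → fault, frames {W,F,S}
D → fault, evict W, frames {F,S,D}
F → hit
S → hit
F → hit
X → fault, evict F, frames {S,D,X}
S → hit
F → fault, evict S, frames {D,X,F}
W → fault, evict D, frames {X,F,W}
S → fault, evict X, frames {F,W,S}
W → hit
S → hit
X → fault, evict F, frames {W,S,X}
S → hit
Hits: 7 of 16 references → 7/16 = 0.4375.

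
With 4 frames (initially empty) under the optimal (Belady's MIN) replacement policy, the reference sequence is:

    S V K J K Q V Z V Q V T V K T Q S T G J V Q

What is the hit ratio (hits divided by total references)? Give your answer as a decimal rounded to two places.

0.55

S: miss, frames (S)
V: miss, frames (S V)
K: miss, frames (S V K)
J: miss, frames (S V K J)
K: hit
Q: miss, evict J, frames (S V K Q)
V: hit
Z: miss, evict S, frames (V K Q Z)
V: hit
Q: hit
V: hit
T: miss, evict Z, frames (V K Q T)
V: hit
K: hit
T: hit
Q: hit
S: miss, evict K, frames (V Q T S)
T: hit
G: miss, evict S, frames (V Q T G)
J: miss, evict G, frames (V Q T J)
V: hit
Q: hit
Hits: 12 of 22 references → 12/22 = 0.5455.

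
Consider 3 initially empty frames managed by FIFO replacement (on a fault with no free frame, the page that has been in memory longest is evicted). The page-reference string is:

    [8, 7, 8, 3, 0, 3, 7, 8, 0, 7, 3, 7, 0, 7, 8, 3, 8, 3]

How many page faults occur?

8 -> fault, frames {8}
7 -> fault, frames {8,7}
8 -> hit
3 -> fault, frames {8,7,3}
0 -> fault, evict 8, frames {7,3,0}
3 -> hit
7 -> hit
8 -> fault, evict 7, frames {3,0,8}
0 -> hit
7 -> fault, evict 3, frames {0,8,7}
3 -> fault, evict 0, frames {8,7,3}
7 -> hit
0 -> fault, evict 8, frames {7,3,0}
7 -> hit
8 -> fault, evict 7, frames {3,0,8}
3 -> hit
8 -> hit
3 -> hit
Page faults: 9.

9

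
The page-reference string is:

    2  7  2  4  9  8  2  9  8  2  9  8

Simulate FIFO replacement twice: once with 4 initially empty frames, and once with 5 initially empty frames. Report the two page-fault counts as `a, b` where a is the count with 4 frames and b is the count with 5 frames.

6, 5

4 frames: F F . F F F F . . . . . → 6 faults.
5 frames: F F . F F F . . . . . . → 5 faults.
5 < 6: adding a frame reduced faults, as is typical.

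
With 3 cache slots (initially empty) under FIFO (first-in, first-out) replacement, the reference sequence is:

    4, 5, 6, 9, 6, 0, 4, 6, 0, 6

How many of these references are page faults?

4 -> miss, frames {4}
5 -> miss, frames {4,5}
6 -> miss, frames {4,5,6}
9 -> miss, evict 4, frames {5,6,9}
6 -> hit
0 -> miss, evict 5, frames {6,9,0}
4 -> miss, evict 6, frames {9,0,4}
6 -> miss, evict 9, frames {0,4,6}
0 -> hit
6 -> hit
Page faults: 7.

7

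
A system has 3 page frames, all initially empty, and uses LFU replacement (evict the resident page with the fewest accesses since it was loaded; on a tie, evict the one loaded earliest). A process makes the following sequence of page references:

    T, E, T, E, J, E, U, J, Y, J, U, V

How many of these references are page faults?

T: fault, frames {T}
E: fault, frames {T,E}
T: hit
E: hit
J: fault, frames {T,E,J}
E: hit
U: fault, evict J, frames {T,E,U}
J: fault, evict U, frames {T,E,J}
Y: fault, evict J, frames {T,E,Y}
J: fault, evict Y, frames {T,E,J}
U: fault, evict J, frames {T,E,U}
V: fault, evict U, frames {T,E,V}
Page faults: 9.

9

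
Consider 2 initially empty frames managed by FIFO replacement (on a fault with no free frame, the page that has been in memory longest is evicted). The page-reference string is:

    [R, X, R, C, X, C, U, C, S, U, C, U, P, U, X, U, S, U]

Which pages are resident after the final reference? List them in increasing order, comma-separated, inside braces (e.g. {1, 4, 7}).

{S, U}

R → fault, frames (R)
X → fault, frames (R X)
R → hit
C → fault, evict R, frames (X C)
X → hit
C → hit
U → fault, evict X, frames (C U)
C → hit
S → fault, evict C, frames (U S)
U → hit
C → fault, evict U, frames (S C)
U → fault, evict S, frames (C U)
P → fault, evict C, frames (U P)
U → hit
X → fault, evict U, frames (P X)
U → fault, evict P, frames (X U)
S → fault, evict X, frames (U S)
U → hit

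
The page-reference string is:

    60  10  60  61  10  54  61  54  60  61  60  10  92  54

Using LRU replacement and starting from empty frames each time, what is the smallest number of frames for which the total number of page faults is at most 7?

f=1: 14 faults
f=2: 11 faults
f=3: 8 faults
f=4: 6 faults
f=5: 5 faults
Smallest f with faults ≤ 7 is 4.

4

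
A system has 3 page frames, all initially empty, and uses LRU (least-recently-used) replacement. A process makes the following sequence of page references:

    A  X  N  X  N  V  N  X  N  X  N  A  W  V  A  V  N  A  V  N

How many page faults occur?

A -> miss, frames {A}
X -> miss, frames {A,X}
N -> miss, frames {A,X,N}
X -> hit
N -> hit
V -> miss, evict A, frames {X,N,V}
N -> hit
X -> hit
N -> hit
X -> hit
N -> hit
A -> miss, evict V, frames {X,N,A}
W -> miss, evict X, frames {N,A,W}
V -> miss, evict N, frames {A,W,V}
A -> hit
V -> hit
N -> miss, evict W, frames {A,V,N}
A -> hit
V -> hit
N -> hit
Page faults: 8.

8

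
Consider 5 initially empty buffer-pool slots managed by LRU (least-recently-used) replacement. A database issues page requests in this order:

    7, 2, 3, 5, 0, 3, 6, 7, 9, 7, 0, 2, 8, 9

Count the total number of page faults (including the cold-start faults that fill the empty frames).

7 → fault, frames [7]
2 → fault, frames [7, 2]
3 → fault, frames [7, 2, 3]
5 → fault, frames [7, 2, 3, 5]
0 → fault, frames [7, 2, 3, 5, 0]
3 → hit
6 → fault, evict 7, frames [2, 5, 0, 3, 6]
7 → fault, evict 2, frames [5, 0, 3, 6, 7]
9 → fault, evict 5, frames [0, 3, 6, 7, 9]
7 → hit
0 → hit
2 → fault, evict 3, frames [6, 9, 7, 0, 2]
8 → fault, evict 6, frames [9, 7, 0, 2, 8]
9 → hit
Page faults: 10.

10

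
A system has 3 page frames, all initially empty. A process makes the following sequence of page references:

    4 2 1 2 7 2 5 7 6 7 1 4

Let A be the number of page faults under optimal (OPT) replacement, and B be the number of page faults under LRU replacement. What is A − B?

-1

Under OPT: F F F . F . F . F . . F → 7 faults.
Under LRU: F F F . F . F . F . F F → 8 faults.
A − B = 7 − 8 = -1.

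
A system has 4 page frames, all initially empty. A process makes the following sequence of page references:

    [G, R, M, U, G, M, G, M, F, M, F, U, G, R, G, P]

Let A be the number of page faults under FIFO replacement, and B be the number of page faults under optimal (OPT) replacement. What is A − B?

1

Under FIFO: F F F F . . . . F . . . F F . F → 8 faults.
Under OPT: F F F F . . . . F . . . . F . F → 7 faults.
A − B = 8 − 7 = 1.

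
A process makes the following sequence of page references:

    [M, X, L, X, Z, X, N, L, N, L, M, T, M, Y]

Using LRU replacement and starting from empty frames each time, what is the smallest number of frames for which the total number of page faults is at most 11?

2

f=1: 14 faults
f=2: 9 faults
f=3: 9 faults
f=4: 8 faults
f=5: 7 faults
f=6: 7 faults
f=7: 7 faults
Smallest f with faults ≤ 11 is 2.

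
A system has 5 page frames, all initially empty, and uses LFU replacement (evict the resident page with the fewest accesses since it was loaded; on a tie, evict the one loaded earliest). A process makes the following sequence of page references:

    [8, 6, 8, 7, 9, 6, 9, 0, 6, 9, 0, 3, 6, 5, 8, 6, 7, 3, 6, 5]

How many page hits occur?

8 → fault, frames (8)
6 → fault, frames (8 6)
8 → hit
7 → fault, frames (8 6 7)
9 → fault, frames (8 6 7 9)
6 → hit
9 → hit
0 → fault, frames (8 6 7 9 0)
6 → hit
9 → hit
0 → hit
3 → fault, evict 7, frames (8 6 9 0 3)
6 → hit
5 → fault, evict 3, frames (8 6 9 0 5)
8 → hit
6 → hit
7 → fault, evict 5, frames (8 6 9 0 7)
3 → fault, evict 7, frames (8 6 9 0 3)
6 → hit
5 → fault, evict 3, frames (8 6 9 0 5)
Hits: 10.

10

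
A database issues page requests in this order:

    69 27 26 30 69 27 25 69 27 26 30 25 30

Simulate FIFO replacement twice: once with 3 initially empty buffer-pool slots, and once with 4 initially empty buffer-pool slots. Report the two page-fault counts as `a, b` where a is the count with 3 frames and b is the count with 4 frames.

3 frames: F F F F F F F . . F F . . → 9 faults.
4 frames: F F F F . . F F F F F F . → 10 faults.
10 > 9: adding a frame increased faults — Belady's anomaly.

9, 10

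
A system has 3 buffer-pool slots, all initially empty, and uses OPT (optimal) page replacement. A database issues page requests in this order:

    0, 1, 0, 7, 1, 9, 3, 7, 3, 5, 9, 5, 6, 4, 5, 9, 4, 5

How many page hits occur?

10

0 -> fault, frames {0}
1 -> fault, frames {0,1}
0 -> hit
7 -> fault, frames {0,1,7}
1 -> hit
9 -> fault, evict 1, frames {0,7,9}
3 -> fault, evict 0, frames {7,9,3}
7 -> hit
3 -> hit
5 -> fault, evict 3, frames {7,9,5}
9 -> hit
5 -> hit
6 -> fault, evict 7, frames {9,5,6}
4 -> fault, evict 6, frames {9,5,4}
5 -> hit
9 -> hit
4 -> hit
5 -> hit
Hits: 10.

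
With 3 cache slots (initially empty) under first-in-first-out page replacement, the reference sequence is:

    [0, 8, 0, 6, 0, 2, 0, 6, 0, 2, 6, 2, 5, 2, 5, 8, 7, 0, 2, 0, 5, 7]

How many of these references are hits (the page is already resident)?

10

0: fault, frames [0]
8: fault, frames [0, 8]
0: hit
6: fault, frames [0, 8, 6]
0: hit
2: fault, evict 0, frames [8, 6, 2]
0: fault, evict 8, frames [6, 2, 0]
6: hit
0: hit
2: hit
6: hit
2: hit
5: fault, evict 6, frames [2, 0, 5]
2: hit
5: hit
8: fault, evict 2, frames [0, 5, 8]
7: fault, evict 0, frames [5, 8, 7]
0: fault, evict 5, frames [8, 7, 0]
2: fault, evict 8, frames [7, 0, 2]
0: hit
5: fault, evict 7, frames [0, 2, 5]
7: fault, evict 0, frames [2, 5, 7]
Hits: 10.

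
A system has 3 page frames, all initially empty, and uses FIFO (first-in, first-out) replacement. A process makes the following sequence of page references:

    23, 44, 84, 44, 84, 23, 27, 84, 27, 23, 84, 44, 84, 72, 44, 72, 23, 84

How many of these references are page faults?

23 -> fault, frames {23}
44 -> fault, frames {23,44}
84 -> fault, frames {23,44,84}
44 -> hit
84 -> hit
23 -> hit
27 -> fault, evict 23, frames {44,84,27}
84 -> hit
27 -> hit
23 -> fault, evict 44, frames {84,27,23}
84 -> hit
44 -> fault, evict 84, frames {27,23,44}
84 -> fault, evict 27, frames {23,44,84}
72 -> fault, evict 23, frames {44,84,72}
44 -> hit
72 -> hit
23 -> fault, evict 44, frames {84,72,23}
84 -> hit
Page faults: 9.

9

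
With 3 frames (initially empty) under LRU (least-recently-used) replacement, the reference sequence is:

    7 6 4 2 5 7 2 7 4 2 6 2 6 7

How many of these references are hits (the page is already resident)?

7: miss, frames (7)
6: miss, frames (7 6)
4: miss, frames (7 6 4)
2: miss, evict 7, frames (6 4 2)
5: miss, evict 6, frames (4 2 5)
7: miss, evict 4, frames (2 5 7)
2: hit
7: hit
4: miss, evict 5, frames (2 7 4)
2: hit
6: miss, evict 7, frames (4 2 6)
2: hit
6: hit
7: miss, evict 4, frames (2 6 7)
Hits: 5.

5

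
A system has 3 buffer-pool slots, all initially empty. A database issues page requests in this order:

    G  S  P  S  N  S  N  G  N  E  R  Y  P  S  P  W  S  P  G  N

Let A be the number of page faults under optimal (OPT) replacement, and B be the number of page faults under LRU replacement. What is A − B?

Under OPT: F F F . F . . . . F F F F . . F . . F F → 11 faults.
Under LRU: F F F . F . . F . F F F F F . F . . F F → 13 faults.
A − B = 11 − 13 = -2.

-2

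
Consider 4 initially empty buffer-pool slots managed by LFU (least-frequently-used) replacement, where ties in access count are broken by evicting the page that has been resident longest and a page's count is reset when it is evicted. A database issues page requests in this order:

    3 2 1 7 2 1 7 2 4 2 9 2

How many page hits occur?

3 → miss, frames [3]
2 → miss, frames [3, 2]
1 → miss, frames [3, 2, 1]
7 → miss, frames [3, 2, 1, 7]
2 → hit
1 → hit
7 → hit
2 → hit
4 → miss, evict 3, frames [2, 1, 7, 4]
2 → hit
9 → miss, evict 4, frames [2, 1, 7, 9]
2 → hit
Hits: 6.

6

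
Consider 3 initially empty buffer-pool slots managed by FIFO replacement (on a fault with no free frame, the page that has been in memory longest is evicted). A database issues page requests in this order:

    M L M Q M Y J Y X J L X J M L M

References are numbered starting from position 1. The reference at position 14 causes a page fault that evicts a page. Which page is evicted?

J

pos 1: M -> fault, frames (M)
pos 2: L -> fault, frames (M L)
pos 3: M -> hit
pos 4: Q -> fault, frames (M L Q)
pos 5: M -> hit
pos 6: Y -> fault, evict M, frames (L Q Y)
pos 7: J -> fault, evict L, frames (Q Y J)
pos 8: Y -> hit
pos 9: X -> fault, evict Q, frames (Y J X)
pos 10: J -> hit
pos 11: L -> fault, evict Y, frames (J X L)
pos 12: X -> hit
pos 13: J -> hit
pos 14: M -> fault, evict J, frames (X L M)
At position 14, page J is evicted.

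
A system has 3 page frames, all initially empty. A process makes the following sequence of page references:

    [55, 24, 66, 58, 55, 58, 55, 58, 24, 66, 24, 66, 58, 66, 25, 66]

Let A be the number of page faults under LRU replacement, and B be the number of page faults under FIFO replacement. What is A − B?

-1

Under LRU: F F F F F . . . F F . . . . F . → 8 faults.
Under FIFO: F F F F F . . . F F . . F . F . → 9 faults.
A − B = 8 − 9 = -1.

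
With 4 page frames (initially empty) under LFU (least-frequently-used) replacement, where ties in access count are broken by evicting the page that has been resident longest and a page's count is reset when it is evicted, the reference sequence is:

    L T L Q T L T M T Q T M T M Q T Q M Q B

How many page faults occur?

L -> miss, frames {L}
T -> miss, frames {L,T}
L -> hit
Q -> miss, frames {L,T,Q}
T -> hit
L -> hit
T -> hit
M -> miss, frames {L,T,Q,M}
T -> hit
Q -> hit
T -> hit
M -> hit
T -> hit
M -> hit
Q -> hit
T -> hit
Q -> hit
M -> hit
Q -> hit
B -> miss, evict L, frames {T,Q,M,B}
Page faults: 5.

5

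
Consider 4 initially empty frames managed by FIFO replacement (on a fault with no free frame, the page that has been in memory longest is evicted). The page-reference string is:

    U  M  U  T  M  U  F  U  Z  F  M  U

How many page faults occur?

6

U → fault, frames [U]
M → fault, frames [U, M]
U → hit
T → fault, frames [U, M, T]
M → hit
U → hit
F → fault, frames [U, M, T, F]
U → hit
Z → fault, evict U, frames [M, T, F, Z]
F → hit
M → hit
U → fault, evict M, frames [T, F, Z, U]
Page faults: 6.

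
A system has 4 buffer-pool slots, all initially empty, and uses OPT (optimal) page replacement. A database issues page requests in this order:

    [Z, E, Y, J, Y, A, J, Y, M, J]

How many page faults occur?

Z: miss, frames {Z}
E: miss, frames {Z,E}
Y: miss, frames {Z,E,Y}
J: miss, frames {Z,E,Y,J}
Y: hit
A: miss, evict E, frames {Z,Y,J,A}
J: hit
Y: hit
M: miss, evict A, frames {Z,Y,J,M}
J: hit
Page faults: 6.

6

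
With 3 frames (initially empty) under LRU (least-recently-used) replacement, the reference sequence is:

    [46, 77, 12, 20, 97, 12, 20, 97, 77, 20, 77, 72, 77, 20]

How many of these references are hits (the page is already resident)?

7

46 → fault, frames (46)
77 → fault, frames (46 77)
12 → fault, frames (46 77 12)
20 → fault, evict 46, frames (77 12 20)
97 → fault, evict 77, frames (12 20 97)
12 → hit
20 → hit
97 → hit
77 → fault, evict 12, frames (20 97 77)
20 → hit
77 → hit
72 → fault, evict 97, frames (20 77 72)
77 → hit
20 → hit
Hits: 7.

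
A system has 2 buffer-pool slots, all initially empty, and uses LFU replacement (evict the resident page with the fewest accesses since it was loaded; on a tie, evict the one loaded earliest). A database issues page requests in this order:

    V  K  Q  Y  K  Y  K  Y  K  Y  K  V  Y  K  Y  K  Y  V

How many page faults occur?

8

V → fault, frames [V]
K → fault, frames [V, K]
Q → fault, evict V, frames [K, Q]
Y → fault, evict K, frames [Q, Y]
K → fault, evict Q, frames [Y, K]
Y → hit
K → hit
Y → hit
K → hit
Y → hit
K → hit
V → fault, evict Y, frames [K, V]
Y → fault, evict V, frames [K, Y]
K → hit
Y → hit
K → hit
Y → hit
V → fault, evict Y, frames [K, V]
Page faults: 8.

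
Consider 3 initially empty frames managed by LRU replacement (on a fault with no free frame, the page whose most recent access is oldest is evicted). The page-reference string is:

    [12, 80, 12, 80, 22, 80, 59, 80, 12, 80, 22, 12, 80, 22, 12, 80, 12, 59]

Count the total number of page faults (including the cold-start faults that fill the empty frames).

12: miss, frames (12)
80: miss, frames (12 80)
12: hit
80: hit
22: miss, frames (12 80 22)
80: hit
59: miss, evict 12, frames (22 80 59)
80: hit
12: miss, evict 22, frames (59 80 12)
80: hit
22: miss, evict 59, frames (12 80 22)
12: hit
80: hit
22: hit
12: hit
80: hit
12: hit
59: miss, evict 22, frames (80 12 59)
Page faults: 7.

7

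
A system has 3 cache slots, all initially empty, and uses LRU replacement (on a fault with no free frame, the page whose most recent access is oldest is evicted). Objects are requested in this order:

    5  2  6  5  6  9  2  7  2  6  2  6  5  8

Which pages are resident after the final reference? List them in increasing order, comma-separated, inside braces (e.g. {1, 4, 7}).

5 → miss, frames (5)
2 → miss, frames (5 2)
6 → miss, frames (5 2 6)
5 → hit
6 → hit
9 → miss, evict 2, frames (5 6 9)
2 → miss, evict 5, frames (6 9 2)
7 → miss, evict 6, frames (9 2 7)
2 → hit
6 → miss, evict 9, frames (7 2 6)
2 → hit
6 → hit
5 → miss, evict 7, frames (2 6 5)
8 → miss, evict 2, frames (6 5 8)

{5, 6, 8}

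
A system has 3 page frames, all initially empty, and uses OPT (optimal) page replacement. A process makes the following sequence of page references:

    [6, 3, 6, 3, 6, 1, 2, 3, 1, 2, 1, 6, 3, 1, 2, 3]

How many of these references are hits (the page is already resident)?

10

6: fault, frames {6}
3: fault, frames {6,3}
6: hit
3: hit
6: hit
1: fault, frames {6,3,1}
2: fault, evict 6, frames {3,1,2}
3: hit
1: hit
2: hit
1: hit
6: fault, evict 2, frames {3,1,6}
3: hit
1: hit
2: fault, evict 6, frames {3,1,2}
3: hit
Hits: 10.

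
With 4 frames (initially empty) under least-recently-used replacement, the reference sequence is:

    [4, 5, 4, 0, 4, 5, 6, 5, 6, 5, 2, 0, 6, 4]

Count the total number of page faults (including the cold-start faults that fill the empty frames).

7

4: miss, frames {4}
5: miss, frames {4,5}
4: hit
0: miss, frames {5,4,0}
4: hit
5: hit
6: miss, frames {0,4,5,6}
5: hit
6: hit
5: hit
2: miss, evict 0, frames {4,6,5,2}
0: miss, evict 4, frames {6,5,2,0}
6: hit
4: miss, evict 5, frames {2,0,6,4}
Page faults: 7.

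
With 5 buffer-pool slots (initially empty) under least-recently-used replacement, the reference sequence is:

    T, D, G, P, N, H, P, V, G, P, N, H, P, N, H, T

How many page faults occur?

8

T -> fault, frames [T]
D -> fault, frames [T, D]
G -> fault, frames [T, D, G]
P -> fault, frames [T, D, G, P]
N -> fault, frames [T, D, G, P, N]
H -> fault, evict T, frames [D, G, P, N, H]
P -> hit
V -> fault, evict D, frames [G, N, H, P, V]
G -> hit
P -> hit
N -> hit
H -> hit
P -> hit
N -> hit
H -> hit
T -> fault, evict V, frames [G, P, N, H, T]
Page faults: 8.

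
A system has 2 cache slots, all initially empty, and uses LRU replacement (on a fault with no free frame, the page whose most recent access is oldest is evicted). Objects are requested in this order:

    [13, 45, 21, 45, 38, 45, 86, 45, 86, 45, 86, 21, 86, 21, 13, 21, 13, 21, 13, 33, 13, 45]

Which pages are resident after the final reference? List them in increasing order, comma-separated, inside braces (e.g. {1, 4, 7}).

{13, 45}

13: fault, frames {13}
45: fault, frames {13,45}
21: fault, evict 13, frames {45,21}
45: hit
38: fault, evict 21, frames {45,38}
45: hit
86: fault, evict 38, frames {45,86}
45: hit
86: hit
45: hit
86: hit
21: fault, evict 45, frames {86,21}
86: hit
21: hit
13: fault, evict 86, frames {21,13}
21: hit
13: hit
21: hit
13: hit
33: fault, evict 21, frames {13,33}
13: hit
45: fault, evict 33, frames {13,45}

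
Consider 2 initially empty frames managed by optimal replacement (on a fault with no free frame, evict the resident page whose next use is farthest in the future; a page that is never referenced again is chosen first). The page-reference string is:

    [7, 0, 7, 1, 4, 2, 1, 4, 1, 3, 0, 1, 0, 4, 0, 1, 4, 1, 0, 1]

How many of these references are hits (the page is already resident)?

7: fault, frames {7}
0: fault, frames {7,0}
7: hit
1: fault, evict 7, frames {0,1}
4: fault, evict 0, frames {1,4}
2: fault, evict 4, frames {1,2}
1: hit
4: fault, evict 2, frames {1,4}
1: hit
3: fault, evict 4, frames {1,3}
0: fault, evict 3, frames {1,0}
1: hit
0: hit
4: fault, evict 1, frames {0,4}
0: hit
1: fault, evict 0, frames {4,1}
4: hit
1: hit
0: fault, evict 4, frames {1,0}
1: hit
Hits: 9.

9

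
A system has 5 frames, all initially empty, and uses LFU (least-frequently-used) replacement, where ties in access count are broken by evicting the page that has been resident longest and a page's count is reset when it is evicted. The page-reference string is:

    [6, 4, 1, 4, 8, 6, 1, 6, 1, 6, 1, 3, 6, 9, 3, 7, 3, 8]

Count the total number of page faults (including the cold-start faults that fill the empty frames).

6: fault, frames (6)
4: fault, frames (6 4)
1: fault, frames (6 4 1)
4: hit
8: fault, frames (6 4 1 8)
6: hit
1: hit
6: hit
1: hit
6: hit
1: hit
3: fault, frames (6 4 1 8 3)
6: hit
9: fault, evict 8, frames (6 4 1 3 9)
3: hit
7: fault, evict 9, frames (6 4 1 3 7)
3: hit
8: fault, evict 7, frames (6 4 1 3 8)
Page faults: 8.

8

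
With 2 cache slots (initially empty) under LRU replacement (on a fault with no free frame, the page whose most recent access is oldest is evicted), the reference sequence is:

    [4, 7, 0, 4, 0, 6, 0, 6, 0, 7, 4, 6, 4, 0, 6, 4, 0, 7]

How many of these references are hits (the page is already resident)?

5

4 → miss, frames [4]
7 → miss, frames [4, 7]
0 → miss, evict 4, frames [7, 0]
4 → miss, evict 7, frames [0, 4]
0 → hit
6 → miss, evict 4, frames [0, 6]
0 → hit
6 → hit
0 → hit
7 → miss, evict 6, frames [0, 7]
4 → miss, evict 0, frames [7, 4]
6 → miss, evict 7, frames [4, 6]
4 → hit
0 → miss, evict 6, frames [4, 0]
6 → miss, evict 4, frames [0, 6]
4 → miss, evict 0, frames [6, 4]
0 → miss, evict 6, frames [4, 0]
7 → miss, evict 4, frames [0, 7]
Hits: 5.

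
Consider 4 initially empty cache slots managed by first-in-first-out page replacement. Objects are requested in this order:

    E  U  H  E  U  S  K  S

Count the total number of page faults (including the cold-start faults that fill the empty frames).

E → miss, frames {E}
U → miss, frames {E,U}
H → miss, frames {E,U,H}
E → hit
U → hit
S → miss, frames {E,U,H,S}
K → miss, evict E, frames {U,H,S,K}
S → hit
Page faults: 5.

5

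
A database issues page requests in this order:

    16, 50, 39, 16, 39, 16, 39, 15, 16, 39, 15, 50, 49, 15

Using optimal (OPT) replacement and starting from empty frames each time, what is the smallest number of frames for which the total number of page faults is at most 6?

3

f=1: 14 faults
f=2: 7 faults
f=3: 6 faults
f=4: 5 faults
f=5: 5 faults
Smallest f with faults ≤ 6 is 3.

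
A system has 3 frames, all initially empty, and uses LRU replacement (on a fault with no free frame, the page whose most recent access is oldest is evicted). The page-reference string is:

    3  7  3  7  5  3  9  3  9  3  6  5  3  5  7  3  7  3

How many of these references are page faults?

7

3 -> fault, frames [3]
7 -> fault, frames [3, 7]
3 -> hit
7 -> hit
5 -> fault, frames [3, 7, 5]
3 -> hit
9 -> fault, evict 7, frames [5, 3, 9]
3 -> hit
9 -> hit
3 -> hit
6 -> fault, evict 5, frames [9, 3, 6]
5 -> fault, evict 9, frames [3, 6, 5]
3 -> hit
5 -> hit
7 -> fault, evict 6, frames [3, 5, 7]
3 -> hit
7 -> hit
3 -> hit
Page faults: 7.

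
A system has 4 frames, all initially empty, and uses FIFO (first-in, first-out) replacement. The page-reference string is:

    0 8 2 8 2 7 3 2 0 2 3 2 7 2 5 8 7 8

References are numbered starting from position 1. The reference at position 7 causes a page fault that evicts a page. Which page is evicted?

pos 1: 0 → fault, frames (0)
pos 2: 8 → fault, frames (0 8)
pos 3: 2 → fault, frames (0 8 2)
pos 4: 8 → hit
pos 5: 2 → hit
pos 6: 7 → fault, frames (0 8 2 7)
pos 7: 3 → fault, evict 0, frames (8 2 7 3)
At position 7, page 0 is evicted.

0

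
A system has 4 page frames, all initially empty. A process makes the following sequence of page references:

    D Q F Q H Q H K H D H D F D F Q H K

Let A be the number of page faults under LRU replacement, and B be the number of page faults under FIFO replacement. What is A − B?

Under LRU: F F F . F . . F . F . . F . . F . F → 9 faults.
Under FIFO: F F F . F . . F . F . . . . . F . . → 7 faults.
A − B = 9 − 7 = 2.

2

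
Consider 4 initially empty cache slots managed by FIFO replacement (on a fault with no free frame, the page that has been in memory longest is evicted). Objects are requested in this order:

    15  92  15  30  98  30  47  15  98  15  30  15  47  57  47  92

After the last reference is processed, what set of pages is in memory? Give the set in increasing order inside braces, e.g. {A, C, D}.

{15, 47, 57, 92}

15: fault, frames (15)
92: fault, frames (15 92)
15: hit
30: fault, frames (15 92 30)
98: fault, frames (15 92 30 98)
30: hit
47: fault, evict 15, frames (92 30 98 47)
15: fault, evict 92, frames (30 98 47 15)
98: hit
15: hit
30: hit
15: hit
47: hit
57: fault, evict 30, frames (98 47 15 57)
47: hit
92: fault, evict 98, frames (47 15 57 92)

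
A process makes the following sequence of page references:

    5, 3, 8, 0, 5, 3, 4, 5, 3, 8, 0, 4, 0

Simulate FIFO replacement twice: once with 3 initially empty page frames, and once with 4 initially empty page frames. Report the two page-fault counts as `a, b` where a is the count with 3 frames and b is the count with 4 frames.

3 frames: F F F F F F F . . F F . . → 9 faults.
4 frames: F F F F . . F F F F F F . → 10 faults.
10 > 9: adding a frame increased faults — Belady's anomaly.

9, 10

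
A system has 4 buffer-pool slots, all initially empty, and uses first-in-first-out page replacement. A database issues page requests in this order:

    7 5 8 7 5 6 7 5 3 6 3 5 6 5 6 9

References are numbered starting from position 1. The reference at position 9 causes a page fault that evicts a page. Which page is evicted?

pos 1: 7 -> miss, frames (7)
pos 2: 5 -> miss, frames (7 5)
pos 3: 8 -> miss, frames (7 5 8)
pos 4: 7 -> hit
pos 5: 5 -> hit
pos 6: 6 -> miss, frames (7 5 8 6)
pos 7: 7 -> hit
pos 8: 5 -> hit
pos 9: 3 -> miss, evict 7, frames (5 8 6 3)
At position 9, page 7 is evicted.

7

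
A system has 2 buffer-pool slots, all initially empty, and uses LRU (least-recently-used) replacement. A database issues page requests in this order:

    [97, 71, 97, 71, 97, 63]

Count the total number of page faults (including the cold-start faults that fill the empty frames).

97 -> fault, frames [97]
71 -> fault, frames [97, 71]
97 -> hit
71 -> hit
97 -> hit
63 -> fault, evict 71, frames [97, 63]
Page faults: 3.

3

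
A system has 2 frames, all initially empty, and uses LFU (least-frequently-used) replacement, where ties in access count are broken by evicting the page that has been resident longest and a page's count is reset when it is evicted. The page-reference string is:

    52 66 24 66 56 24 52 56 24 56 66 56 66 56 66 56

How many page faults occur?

52: miss, frames {52}
66: miss, frames {52,66}
24: miss, evict 52, frames {66,24}
66: hit
56: miss, evict 24, frames {66,56}
24: miss, evict 56, frames {66,24}
52: miss, evict 24, frames {66,52}
56: miss, evict 52, frames {66,56}
24: miss, evict 56, frames {66,24}
56: miss, evict 24, frames {66,56}
66: hit
56: hit
66: hit
56: hit
66: hit
56: hit
Page faults: 9.

9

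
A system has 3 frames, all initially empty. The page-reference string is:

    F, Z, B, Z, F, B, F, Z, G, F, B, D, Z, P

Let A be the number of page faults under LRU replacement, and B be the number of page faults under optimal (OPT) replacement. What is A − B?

1

Under LRU: F F F . . . . . F . F F F F → 8 faults.
Under OPT: F F F . . . . . F . . F F F → 7 faults.
A − B = 8 − 7 = 1.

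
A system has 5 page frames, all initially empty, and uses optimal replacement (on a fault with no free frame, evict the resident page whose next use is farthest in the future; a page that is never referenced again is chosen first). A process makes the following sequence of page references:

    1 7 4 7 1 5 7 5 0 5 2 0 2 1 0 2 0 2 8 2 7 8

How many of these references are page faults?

1 → miss, frames (1)
7 → miss, frames (1 7)
4 → miss, frames (1 7 4)
7 → hit
1 → hit
5 → miss, frames (1 7 4 5)
7 → hit
5 → hit
0 → miss, frames (1 7 4 5 0)
5 → hit
2 → miss, evict 5, frames (1 7 4 0 2)
0 → hit
2 → hit
1 → hit
0 → hit
2 → hit
0 → hit
2 → hit
8 → miss, evict 0, frames (1 7 4 2 8)
2 → hit
7 → hit
8 → hit
Page faults: 7.

7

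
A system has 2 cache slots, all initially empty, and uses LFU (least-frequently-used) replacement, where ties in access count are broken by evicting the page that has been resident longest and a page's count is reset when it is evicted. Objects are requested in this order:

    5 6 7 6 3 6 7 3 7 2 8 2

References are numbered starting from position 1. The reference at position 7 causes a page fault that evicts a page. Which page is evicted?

3

pos 1: 5 → miss, frames {5}
pos 2: 6 → miss, frames {5,6}
pos 3: 7 → miss, evict 5, frames {6,7}
pos 4: 6 → hit
pos 5: 3 → miss, evict 7, frames {6,3}
pos 6: 6 → hit
pos 7: 7 → miss, evict 3, frames {6,7}
At position 7, page 3 is evicted.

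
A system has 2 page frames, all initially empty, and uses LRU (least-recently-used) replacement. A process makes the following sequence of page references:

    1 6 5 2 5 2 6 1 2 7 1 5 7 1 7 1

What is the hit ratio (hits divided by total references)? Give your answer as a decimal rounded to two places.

0.25

1 → fault, frames [1]
6 → fault, frames [1, 6]
5 → fault, evict 1, frames [6, 5]
2 → fault, evict 6, frames [5, 2]
5 → hit
2 → hit
6 → fault, evict 5, frames [2, 6]
1 → fault, evict 2, frames [6, 1]
2 → fault, evict 6, frames [1, 2]
7 → fault, evict 1, frames [2, 7]
1 → fault, evict 2, frames [7, 1]
5 → fault, evict 7, frames [1, 5]
7 → fault, evict 1, frames [5, 7]
1 → fault, evict 5, frames [7, 1]
7 → hit
1 → hit
Hits: 4 of 16 references → 4/16 = 0.2500.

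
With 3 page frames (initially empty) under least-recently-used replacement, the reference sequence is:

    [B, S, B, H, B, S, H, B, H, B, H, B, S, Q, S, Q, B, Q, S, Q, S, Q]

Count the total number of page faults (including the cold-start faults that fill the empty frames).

B: miss, frames [B]
S: miss, frames [B, S]
B: hit
H: miss, frames [S, B, H]
B: hit
S: hit
H: hit
B: hit
H: hit
B: hit
H: hit
B: hit
S: hit
Q: miss, evict H, frames [B, S, Q]
S: hit
Q: hit
B: hit
Q: hit
S: hit
Q: hit
S: hit
Q: hit
Page faults: 4.

4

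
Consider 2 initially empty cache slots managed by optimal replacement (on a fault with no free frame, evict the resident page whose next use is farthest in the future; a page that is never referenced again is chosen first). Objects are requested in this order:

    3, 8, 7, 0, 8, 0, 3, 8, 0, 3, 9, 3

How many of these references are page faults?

7

3 -> fault, frames (3)
8 -> fault, frames (3 8)
7 -> fault, evict 3, frames (8 7)
0 -> fault, evict 7, frames (8 0)
8 -> hit
0 -> hit
3 -> fault, evict 0, frames (8 3)
8 -> hit
0 -> fault, evict 8, frames (3 0)
3 -> hit
9 -> fault, evict 0, frames (3 9)
3 -> hit
Page faults: 7.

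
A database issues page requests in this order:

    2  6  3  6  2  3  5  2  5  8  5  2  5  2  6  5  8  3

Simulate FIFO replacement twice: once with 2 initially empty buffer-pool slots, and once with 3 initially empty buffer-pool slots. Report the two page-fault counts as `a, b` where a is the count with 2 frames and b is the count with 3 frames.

2 frames: F F F . F . F . . F . F F . F . F F → 11 faults.
3 frames: F F F . . . F F . F . . . . F F . F → 9 faults.
9 < 11: adding a frame reduced faults, as is typical.

11, 9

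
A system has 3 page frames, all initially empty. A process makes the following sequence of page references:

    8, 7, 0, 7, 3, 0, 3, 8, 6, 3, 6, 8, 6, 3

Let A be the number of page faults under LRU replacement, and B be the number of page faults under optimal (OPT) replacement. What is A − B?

Under LRU: F F F . F . . F F . . . . . → 6 faults.
Under OPT: F F F . F . . . F . . . . . → 5 faults.
A − B = 6 − 5 = 1.

1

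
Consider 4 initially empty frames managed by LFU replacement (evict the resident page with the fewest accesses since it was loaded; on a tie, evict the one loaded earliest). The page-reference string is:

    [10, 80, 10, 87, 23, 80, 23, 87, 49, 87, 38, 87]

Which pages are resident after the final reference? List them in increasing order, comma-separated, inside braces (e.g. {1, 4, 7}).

{23, 38, 80, 87}

10 -> miss, frames (10)
80 -> miss, frames (10 80)
10 -> hit
87 -> miss, frames (10 80 87)
23 -> miss, frames (10 80 87 23)
80 -> hit
23 -> hit
87 -> hit
49 -> miss, evict 10, frames (80 87 23 49)
87 -> hit
38 -> miss, evict 49, frames (80 87 23 38)
87 -> hit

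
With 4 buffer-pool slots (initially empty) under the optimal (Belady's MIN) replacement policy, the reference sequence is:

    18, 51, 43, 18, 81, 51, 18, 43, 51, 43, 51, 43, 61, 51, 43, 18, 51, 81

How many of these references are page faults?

6

18 → fault, frames (18)
51 → fault, frames (18 51)
43 → fault, frames (18 51 43)
18 → hit
81 → fault, frames (18 51 43 81)
51 → hit
18 → hit
43 → hit
51 → hit
43 → hit
51 → hit
43 → hit
61 → fault, evict 81, frames (18 51 43 61)
51 → hit
43 → hit
18 → hit
51 → hit
81 → fault, evict 61, frames (18 51 43 81)
Page faults: 6.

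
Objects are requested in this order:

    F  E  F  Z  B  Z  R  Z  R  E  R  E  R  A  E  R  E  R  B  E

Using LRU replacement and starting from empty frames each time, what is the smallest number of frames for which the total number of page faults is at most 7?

f=1: 20 faults
f=2: 11 faults
f=3: 8 faults
f=4: 8 faults
f=5: 6 faults
f=6: 6 faults
Smallest f with faults ≤ 7 is 5.

5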